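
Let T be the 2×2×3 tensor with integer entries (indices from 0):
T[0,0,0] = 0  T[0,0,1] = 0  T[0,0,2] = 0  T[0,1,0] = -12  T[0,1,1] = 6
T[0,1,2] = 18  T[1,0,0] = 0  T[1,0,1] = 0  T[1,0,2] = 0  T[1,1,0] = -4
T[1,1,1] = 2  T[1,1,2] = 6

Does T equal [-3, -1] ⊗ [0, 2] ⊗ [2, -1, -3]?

Yes

Reconstruct entrywise from the claimed factors. For example, T[0,1,2] = 18 and Σₗ aₗ[0]bₗ[1]cₗ[2] = (-3)·(2)·(-3) = 18; checking all 12 entries, every one matches. The claim holds.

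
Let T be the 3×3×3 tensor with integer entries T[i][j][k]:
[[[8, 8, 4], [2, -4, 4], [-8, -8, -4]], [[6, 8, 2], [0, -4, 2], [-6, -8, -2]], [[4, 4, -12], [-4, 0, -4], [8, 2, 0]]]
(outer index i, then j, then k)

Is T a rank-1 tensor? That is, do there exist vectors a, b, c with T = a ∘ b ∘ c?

The mode-1 unfolding of T (rows indexed by i, columns by (j,k) = (0,0), (0,1), (0,2), (1,0), (1,1), (1,2), (2,0), (2,1), (2,2)) is [[8, 8, 4, 2, -4, 4, -8, -8, -4], [6, 8, 2, 0, -4, 2, -6, -8, -2], [4, 4, -12, -4, 0, -4, 8, 2, 0]].
There the 3×3 minor on rows i ∈ {0, 1, 2}, columns (j,k) ∈ {(0,0), (0,1), (0,2)} is det [[8, 8, 4], [6, 8, 2], [4, 4, -12]] = -224 ≠ 0, so this unfolding has rank ≥ 3; CP rank is at least every unfolding rank, so rank(T) ≥ 3.
In particular rank(T) ≥ 3 > 1, so T is not rank-1.

No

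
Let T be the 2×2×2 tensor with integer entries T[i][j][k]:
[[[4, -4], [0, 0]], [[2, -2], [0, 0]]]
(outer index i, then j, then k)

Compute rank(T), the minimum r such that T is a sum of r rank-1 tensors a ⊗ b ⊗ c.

1

Lower bound: T ≠ 0 (e.g. T[0,0,0] = 4), so rank(T) ≥ 1.
Upper bound: if T = a ⊗ b ⊗ c then every fibre of T is a multiple of the corresponding factor, so read the factors off the fibres through the nonzero entry T[0,0,0] = 4.
The mode-1 fibre T[:,0,0] = [4, 2] gives a = [2, 1] (primitive direction); the mode-2 fibre T[0,:,0] = [4, 0] gives b = [1, 0]; then c[k] = T[0,0,k] / (a[0]·b[0]) = [4, -4] / 2 = [2, -2].
Expanding [2, 1] ⊗ [1, 0] ⊗ [2, -2] reproduces all 8 entries of T, so T = [2, 1] ⊗ [1, 0] ⊗ [2, -2] and rank(T) ≤ 1.
These bounds meet, so rank(T) = 1.
Check entry T[0,0,0] = 4: (2)·(1)·(2) = 4.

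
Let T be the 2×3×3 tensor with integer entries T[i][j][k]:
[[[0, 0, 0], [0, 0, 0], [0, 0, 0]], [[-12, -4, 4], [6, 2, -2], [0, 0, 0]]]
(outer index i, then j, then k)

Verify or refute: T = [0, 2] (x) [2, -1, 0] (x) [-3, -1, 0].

Reconstruct entry (1,0,2) from the claimed factors: Σₗ aₗ[1]bₗ[0]cₗ[2] = (2)·(2)·(0) = 0, but T[1,0,2] = 4. The claim is false.

No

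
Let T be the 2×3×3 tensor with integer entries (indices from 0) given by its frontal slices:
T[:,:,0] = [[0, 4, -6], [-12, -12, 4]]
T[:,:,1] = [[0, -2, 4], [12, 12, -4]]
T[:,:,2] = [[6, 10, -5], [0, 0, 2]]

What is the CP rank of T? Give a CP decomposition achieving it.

rank(T) = 3

Lower bound: in the mode-3 unfolding of T (rows indexed by k, columns by (i,j)) the 3×3 minor on rows k ∈ {0, 1, 2}, columns (i,j) ∈ {(0,0), (0,1), (0,2)} is det [[0, 4, -6], [0, -2, 4], [6, 10, -5]] = 24 ≠ 0, so that unfolding has rank ≥ 3 and hence rank(T) ≥ 3 (CP rank is at least every unfolding rank, though it can be larger).
Upper bound: T is a sum of 3 rank-1 terms, T = (1, -2) ⊗ (2, 2, -1) ⊗ (2, -2, 1) + (1, 0) ⊗ (0, 1, -1) ⊗ (4, -2, 4) + (1, 1) ⊗ (1, 1, 0) ⊗ (-4, 4, 4) (one valid choice — decompositions are not unique — normalised so each a, b is primitive with positive first nonzero entry; check it by expanding all entries), so rank(T) ≤ 3.
These bounds meet, so rank(T) = 3.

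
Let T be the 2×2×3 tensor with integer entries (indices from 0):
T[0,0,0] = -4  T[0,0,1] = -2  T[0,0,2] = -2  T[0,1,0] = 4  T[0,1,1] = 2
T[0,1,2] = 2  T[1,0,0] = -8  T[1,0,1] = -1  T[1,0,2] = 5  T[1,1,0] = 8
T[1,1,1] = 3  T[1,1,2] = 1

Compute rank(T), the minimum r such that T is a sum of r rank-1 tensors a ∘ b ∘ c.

Lower bound: the mode-3 unfolding of T (rows indexed by k, columns by (i,j) = (0,0), (0,1), (1,0), (1,1)) is [[-4, 4, -8, 8], [-2, 2, -1, 3], [-2, 2, 5, 1]].
There the 2×2 minor on rows k ∈ {0, 1}, columns (i,j) ∈ {(0,0), (1,0)} is det [[-4, -8], [-2, -1]] = -12 ≠ 0, so this unfolding has rank ≥ 2; CP rank is at least every unfolding rank, so rank(T) ≥ 2. (Flattening ranks never certify an upper bound on CP rank; for that we must actually write T with 2 rank-1 terms.)
Upper bound — finding two terms. Write S_k = T[:,:,k] for the frontal slices: S₀ = [[-4, 4], [-8, 8]], S₁ = [[-2, 2], [-1, 3]], S₂ = [[-2, 2], [5, 1]].
If T = a₁ ∘ b₁ ∘ c₁ + a₂ ∘ b₂ ∘ c₂ then each S_k = c₁[k]·a₁b₁ᵀ + c₂[k]·a₂b₂ᵀ. S₀ and S₁ are linearly independent, so a₁b₁ᵀ and a₂b₂ᵀ must span the same plane of matrices: they are the rank-1 matrices of the form x·S₀ + y·S₁.
det(x·S₀ + y·S₁) is −8·xy − 4·y² = (-4)·(y)(2·x + y), vanishing at (x:y) = (1:0) and (1:-2).
M₁ = S₀ = [[-4, 4], [-8, 8]] = (-4)·[1, 2][1, -1]ᵀ and M₂ = S₀ − 2·S₁ = [[0, 0], [-6, 2]] = (-2)·[0, 1][3, -1]ᵀ, so take a₁ = [1, 2], b₁ = [1, -1], a₂ = [0, 1], b₂ = [3, -1].
Each slice is an integer combination of E₁ = a₁b₁ᵀ and E₂ = a₂b₂ᵀ: S₀ = −4·E₁, S₁ = −2·E₁ + E₂, S₂ = −2·E₁ + 3·E₂; reading off coefficients, c₁ = [-4, -2, -2] and c₂ = [0, 1, 3].
Hence T = [1, 2] ∘ [1, -1] ∘ [-4, -2, -2] + [0, 1] ∘ [3, -1] ∘ [0, 1, 3], so rank(T) ≤ 2.
These bounds meet, so rank(T) = 2.

2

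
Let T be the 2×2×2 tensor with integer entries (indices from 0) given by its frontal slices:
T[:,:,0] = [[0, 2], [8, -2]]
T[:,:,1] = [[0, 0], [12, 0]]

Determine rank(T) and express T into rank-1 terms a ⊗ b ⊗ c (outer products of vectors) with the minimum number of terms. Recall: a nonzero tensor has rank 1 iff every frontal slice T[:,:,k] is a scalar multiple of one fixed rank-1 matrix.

Lower bound: in the mode-3 unfolding of T (rows indexed by k, columns by (i,j)) the 2×2 minor on rows k ∈ {0, 1}, columns (i,j) ∈ {(0,1), (1,0)} is det [[2, 8], [0, 12]] = 24 ≠ 0, so that unfolding has rank ≥ 2 and hence rank(T) ≥ 2 (CP rank is at least every unfolding rank, though it can be larger).
Upper bound: with S_k = T[:,:,k], the two rank-1 terms a₁b₁ᵀ, a₂b₂ᵀ are the rank-1 members of the pencil x·S₀ + y·S₁.
det(x·S₀ + y·S₁) is −16·x² − 24·xy = (-8)·(2·x + 3·y)(x), vanishing at (x:y) = (3:-2) and (0:1).
M₁ = 3·S₀ − 2·S₁ = [[0, 6], [0, -6]] = 6·[1, -1][0, 1]ᵀ and M₂ = S₁ = [[0, 0], [12, 0]] = 12·[0, 1][1, 0]ᵀ, so take a₁ = [1, -1], b₁ = [0, 1], a₂ = [0, 1], b₂ = [1, 0].
Each slice is an integer combination of E₁ = a₁b₁ᵀ and E₂ = a₂b₂ᵀ: S₀ = 2·E₁ + 8·E₂, S₁ = 12·E₂; reading off coefficients, c₁ = [2, 0] and c₂ = [8, 12].
Hence T = [1, -1] ⊗ [0, 1] ⊗ [2, 0] + [0, 1] ⊗ [1, 0] ⊗ [8, 12], so rank(T) ≤ 2.
These bounds meet, so rank(T) = 2.

rank(T) = 2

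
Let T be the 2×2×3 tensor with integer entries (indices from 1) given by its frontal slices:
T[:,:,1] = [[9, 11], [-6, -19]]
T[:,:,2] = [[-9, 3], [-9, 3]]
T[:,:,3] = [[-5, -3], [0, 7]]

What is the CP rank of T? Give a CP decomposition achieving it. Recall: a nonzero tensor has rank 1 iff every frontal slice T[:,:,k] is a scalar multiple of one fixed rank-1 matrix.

rank(T) = 2

Lower bound: in the mode-2 unfolding of T (rows indexed by j, columns by (i,k)) the 2×2 minor on rows j ∈ {1, 2}, columns (i,k) ∈ {(1,1), (1,2)} is det [[9, -9], [11, 3]] = 126 ≠ 0, so that unfolding has rank ≥ 2 and hence rank(T) ≥ 2 (CP rank is at least every unfolding rank, though it can be larger).
Upper bound: with S_k = T[:,:,k], the two rank-1 terms a₁b₁ᵀ, a₂b₂ᵀ are the rank-1 members of the pencil x·S₁ + y·S₂.
det(x·S₁ + y·S₂) is −105·x² + 315·xy = (-105)·(x − 3·y)(x), vanishing at (x:y) = (3:1) and (0:1).
M₁ = 3·S₁ + S₂ = [[18, 36], [-27, -54]] = 9·[2, -3][1, 2]ᵀ and M₂ = S₂ = [[-9, 3], [-9, 3]] = (-3)·[1, 1][3, -1]ᵀ, so take a₁ = [2, -3], b₁ = [1, 2], a₂ = [1, 1], b₂ = [3, -1].
Each slice is an integer combination of E₁ = a₁b₁ᵀ and E₂ = a₂b₂ᵀ: S₁ = 3·E₁ + E₂, S₂ = −3·E₂, S₃ = −E₁ − E₂; reading off coefficients, c₁ = [3, 0, -1] and c₂ = [1, -3, -1].
Hence T = [2, -3] ⊗ [1, 2] ⊗ [3, 0, -1] + [1, 1] ⊗ [3, -1] ⊗ [1, -3, -1], so rank(T) ≤ 2.
These bounds meet, so rank(T) = 2.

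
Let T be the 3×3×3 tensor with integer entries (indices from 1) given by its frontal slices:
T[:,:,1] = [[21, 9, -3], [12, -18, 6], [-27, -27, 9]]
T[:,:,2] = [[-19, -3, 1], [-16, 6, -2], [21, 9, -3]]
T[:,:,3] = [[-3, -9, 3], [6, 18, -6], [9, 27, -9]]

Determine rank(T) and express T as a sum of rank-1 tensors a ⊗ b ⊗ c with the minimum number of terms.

rank(T) = 2

Lower bound: the mode-2 unfolding of T (rows indexed by j, columns by (i,k) = (1,1), (1,2), (1,3), (2,1), (2,2), (2,3), (3,1), (3,2), (3,3)) is [[21, -19, -3, 12, -16, 6, -27, 21, 9], [9, -3, -9, -18, 6, 18, -27, 9, 27], [-3, 1, 3, 6, -2, -6, 9, -3, -9]].
There the 2×2 minor on rows j ∈ {1, 2}, columns (i,k) ∈ {(1,1), (1,2)} is det [[21, -19], [9, -3]] = 108 ≠ 0, so this unfolding has rank ≥ 2; CP rank is at least every unfolding rank, so rank(T) ≥ 2. (Unfolding ranks only ever bound the CP rank from below — rank(T) can be strictly larger than all of them — so the matching upper bound has to come from an explicit 2-term decomposition.)
Upper bound — finding two terms. Write S_k = T[:,:,k] for the frontal slices: S₁ = [[21, 9, -3], [12, -18, 6], [-27, -27, 9]], S₂ = [[-19, -3, 1], [-16, 6, -2], [21, 9, -3]], S₃ = [[-3, -9, 3], [6, 18, -6], [9, 27, -9]].
If T = a₁ ⊗ b₁ ⊗ c₁ + a₂ ⊗ b₂ ⊗ c₂ then each S_k = c₁[k]·a₁b₁ᵀ + c₂[k]·a₂b₂ᵀ. S₁ and S₂ are linearly independent, so a₁b₁ᵀ and a₂b₂ᵀ must span the same plane of matrices: they are the rank-1 matrices of the form x·S₁ + y·S₂.
The 2×2 minor of x·S₁ + y·S₂ on rows {1,2}, columns {1,2} is −486·x² + 648·xy − 162·y² = (-162)·(3·x − y)(x − y), vanishing at (x:y) = (1:3) and (1:1).
M₁ = S₁ + 3·S₂ = [[-36, 0, 0], [-36, 0, 0], [36, 0, 0]] = (-36)·[1, 1, -1][1, 0, 0]ᵀ and M₂ = S₁ + S₂ = [[2, 6, -2], [-4, -12, 4], [-6, -18, 6]] = 2·[1, -2, -3][1, 3, -1]ᵀ, so take a₁ = [1, 1, -1], b₁ = [1, 0, 0], a₂ = [1, -2, -3], b₂ = [1, 3, -1].
Each slice is an integer combination of E₁ = a₁b₁ᵀ and E₂ = a₂b₂ᵀ: S₁ = 18·E₁ + 3·E₂, S₂ = −18·E₁ − E₂, S₃ = −3·E₂; reading off coefficients, c₁ = [18, -18, 0] and c₂ = [3, -1, -3].
Hence T = [1, 1, -1] ⊗ [1, 0, 0] ⊗ [18, -18, 0] + [1, -2, -3] ⊗ [1, 3, -1] ⊗ [3, -1, -3], so rank(T) ≤ 2.
These bounds meet, so rank(T) = 2.
Check entry T[1,3,2] = 1: (1)·(0)·(-18) + (1)·(-1)·(-1) = 1.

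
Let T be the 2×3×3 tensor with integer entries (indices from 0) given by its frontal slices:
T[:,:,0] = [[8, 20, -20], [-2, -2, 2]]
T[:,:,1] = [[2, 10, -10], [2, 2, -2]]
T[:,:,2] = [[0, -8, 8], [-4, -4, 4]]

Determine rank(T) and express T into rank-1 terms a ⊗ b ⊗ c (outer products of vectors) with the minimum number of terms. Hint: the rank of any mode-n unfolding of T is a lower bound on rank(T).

rank(T) = 2

Lower bound: the mode-3 unfolding of T (rows indexed by k, columns by (i,j) = (0,0), (0,1), (0,2), (1,0), (1,1), (1,2)) is [[8, 20, -20, -2, -2, 2], [2, 10, -10, 2, 2, -2], [0, -8, 8, -4, -4, 4]].
There the 2×2 minor on rows k ∈ {0, 1}, columns (i,j) ∈ {(0,0), (0,1)} is det [[8, 20], [2, 10]] = 40 ≠ 0, so this unfolding has rank ≥ 2; CP rank is at least every unfolding rank, so rank(T) ≥ 2. (Flattening ranks never certify an upper bound on CP rank; for that we must actually write T with 2 rank-1 terms.)
Upper bound — finding two terms. Write S_k = T[:,:,k] for the frontal slices: S₀ = [[8, 20, -20], [-2, -2, 2]], S₁ = [[2, 10, -10], [2, 2, -2]], S₂ = [[0, -8, 8], [-4, -4, 4]].
If T = a₁ ⊗ b₁ ⊗ c₁ + a₂ ⊗ b₂ ⊗ c₂ then each S_k = c₁[k]·a₁b₁ᵀ + c₂[k]·a₂b₂ᵀ. S₀ and S₁ are linearly independent, so a₁b₁ᵀ and a₂b₂ᵀ must span the same plane of matrices: they are the rank-1 matrices of the form x·S₀ + y·S₁.
The 2×2 minor of x·S₀ + y·S₁ on rows {0,1}, columns {0,1} is 24·x² − 8·xy − 16·y² = 8·(3·x + 2·y)(x − y), vanishing at (x:y) = (2:-3) and (1:1).
M₁ = 2·S₀ − 3·S₁ = [[10, 10, -10], [-10, -10, 10]] = 10·[1, -1][1, 1, -1]ᵀ and M₂ = S₀ + S₁ = [[10, 30, -30], [0, 0, 0]] = 10·[1, 0][1, 3, -3]ᵀ, so take a₁ = [1, -1], b₁ = [1, 1, -1], a₂ = [1, 0], b₂ = [1, 3, -3].
Each slice is an integer combination of E₁ = a₁b₁ᵀ and E₂ = a₂b₂ᵀ: S₀ = 2·E₁ + 6·E₂, S₁ = −2·E₁ + 4·E₂, S₂ = 4·E₁ − 4·E₂; reading off coefficients, c₁ = [2, -2, 4] and c₂ = [6, 4, -4].
Hence T = [1, -1] ⊗ [1, 1, -1] ⊗ [2, -2, 4] + [1, 0] ⊗ [1, 3, -3] ⊗ [6, 4, -4], so rank(T) ≤ 2.
These bounds meet, so rank(T) = 2.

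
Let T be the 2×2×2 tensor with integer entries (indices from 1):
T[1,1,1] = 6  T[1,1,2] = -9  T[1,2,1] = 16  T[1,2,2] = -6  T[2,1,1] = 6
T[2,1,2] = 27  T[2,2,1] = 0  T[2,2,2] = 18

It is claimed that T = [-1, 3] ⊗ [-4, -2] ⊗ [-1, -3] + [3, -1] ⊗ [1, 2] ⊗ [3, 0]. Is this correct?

Reconstruct entry (1,1,1) from the claimed factors: Σₗ aₗ[1]bₗ[1]cₗ[1] = (-1)·(-4)·(-1) + (3)·(1)·(3) = 5, but T[1,1,1] = 6. The claim is false.

No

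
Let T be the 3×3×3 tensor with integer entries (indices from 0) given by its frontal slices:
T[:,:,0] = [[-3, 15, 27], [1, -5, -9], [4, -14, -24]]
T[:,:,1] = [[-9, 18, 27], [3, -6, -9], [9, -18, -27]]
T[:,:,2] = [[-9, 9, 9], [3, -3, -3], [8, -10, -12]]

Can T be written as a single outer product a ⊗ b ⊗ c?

The mode-3 unfolding of T (rows indexed by k, columns by (i,j) = (0,0), (0,1), (0,2), (1,0), (1,1), (1,2), (2,0), (2,1), (2,2)) is [[-3, 15, 27, 1, -5, -9, 4, -14, -24], [-9, 18, 27, 3, -6, -9, 9, -18, -27], [-9, 9, 9, 3, -3, -3, 8, -10, -12]].
There the 2×2 minor on rows k ∈ {0, 1}, columns (i,j) ∈ {(0,0), (0,1)} is det [[-3, 15], [-9, 18]] = 81 ≠ 0, so this unfolding has rank ≥ 2; CP rank is at least every unfolding rank, so rank(T) ≥ 2.
In particular rank(T) ≥ 2 > 1, so T is not rank-1.

No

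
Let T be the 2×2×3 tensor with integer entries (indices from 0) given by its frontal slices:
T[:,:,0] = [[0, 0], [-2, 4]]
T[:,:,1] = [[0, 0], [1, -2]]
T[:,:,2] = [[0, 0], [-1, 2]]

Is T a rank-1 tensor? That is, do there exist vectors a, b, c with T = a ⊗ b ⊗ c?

Yes

If T = a ⊗ b ⊗ c then every fibre of T is a multiple of the corresponding factor, so read the factors off the fibres through the nonzero entry T[1,0,0] = -2.
The mode-1 fibre T[:,0,0] = [0, -2] gives a = [0, 1] (primitive direction); the mode-2 fibre T[1,:,0] = [-2, 4] gives b = [1, -2]; then c[k] = T[1,0,k] / (a[1]·b[0]) = [-2, 1, -1] / 1 = [-2, 1, -1].
Expanding [0, 1] ⊗ [1, -2] ⊗ [-2, 1, -1] reproduces all 12 entries of T, so T = [0, 1] ⊗ [1, -2] ⊗ [-2, 1, -1] and rank(T) ≤ 1.
Equivalently every frontal slice T[:,:,k] is c[k] times the rank-1 matrix [0, 1] ⊗ [1, -2]. So T has rank 1 (it is nonzero).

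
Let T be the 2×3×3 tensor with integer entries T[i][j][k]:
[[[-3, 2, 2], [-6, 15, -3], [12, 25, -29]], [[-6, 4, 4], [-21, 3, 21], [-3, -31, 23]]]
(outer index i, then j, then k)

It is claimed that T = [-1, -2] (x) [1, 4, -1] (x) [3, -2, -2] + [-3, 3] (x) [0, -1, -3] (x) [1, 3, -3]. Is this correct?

No

Reconstruct entry (0,1,0) from the claimed factors: Σₗ aₗ[0]bₗ[1]cₗ[0] = (-1)·(4)·(3) + (-3)·(-1)·(1) = -9, but T[0,1,0] = -6. The claim is false.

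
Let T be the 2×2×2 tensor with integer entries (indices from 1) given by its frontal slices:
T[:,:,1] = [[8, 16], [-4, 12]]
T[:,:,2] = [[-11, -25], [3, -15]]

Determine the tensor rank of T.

Lower bound: the mode-1 unfolding of T (rows indexed by i, columns by (j,k) = (1,1), (1,2), (2,1), (2,2)) is [[8, -11, 16, -25], [-4, 3, 12, -15]].
There the 2×2 minor on rows i ∈ {1, 2}, columns (j,k) ∈ {(1,1), (1,2)} is det [[8, -11], [-4, 3]] = -20 ≠ 0, so this unfolding has rank ≥ 2; CP rank is at least every unfolding rank, so rank(T) ≥ 2. (Unfolding ranks only ever bound the CP rank from below — rank(T) can be strictly larger than all of them — so the matching upper bound has to come from an explicit 2-term decomposition.)
Upper bound — finding two terms. Write S_k = T[:,:,k] for the frontal slices: S₁ = [[8, 16], [-4, 12]], S₂ = [[-11, -25], [3, -15]].
If T = a₁ ⊗ b₁ ⊗ c₁ + a₂ ⊗ b₂ ⊗ c₂ then each S_k = c₁[k]·a₁b₁ᵀ + c₂[k]·a₂b₂ᵀ. S₁ and S₂ are linearly independent, so a₁b₁ᵀ and a₂b₂ᵀ must span the same plane of matrices: they are the rank-1 matrices of the form x·S₁ + y·S₂.
det(x·S₁ + y·S₂) is 160·x² − 400·xy + 240·y² = 80·(2·x − 3·y)(x − y), vanishing at (x:y) = (3:2) and (1:1).
M₁ = 3·S₁ + 2·S₂ = [[2, -2], [-6, 6]] = 2·[1, -3][1, -1]ᵀ and M₂ = S₁ + S₂ = [[-3, -9], [-1, -3]] = −[3, 1][1, 3]ᵀ, so take a₁ = [1, -3], b₁ = [1, -1], a₂ = [3, 1], b₂ = [1, 3].
Each slice is an integer combination of E₁ = a₁b₁ᵀ and E₂ = a₂b₂ᵀ: S₁ = 2·E₁ + 2·E₂, S₂ = −2·E₁ − 3·E₂; reading off coefficients, c₁ = [2, -2] and c₂ = [2, -3].
Hence T = [1, -3] ⊗ [1, -1] ⊗ [2, -2] + [3, 1] ⊗ [1, 3] ⊗ [2, -3], so rank(T) ≤ 2.
These bounds meet, so rank(T) = 2.

2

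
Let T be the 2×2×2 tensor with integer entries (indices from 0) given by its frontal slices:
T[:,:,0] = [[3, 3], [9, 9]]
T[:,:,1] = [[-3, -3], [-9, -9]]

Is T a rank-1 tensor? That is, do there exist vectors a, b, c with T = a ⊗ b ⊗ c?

Yes

If T = a ⊗ b ⊗ c then every fibre of T is a multiple of the corresponding factor, so read the factors off the fibres through the nonzero entry T[0,0,0] = 3.
The mode-1 fibre T[:,0,0] = [3, 9] gives a = [1, 3] (primitive direction); the mode-2 fibre T[0,:,0] = [3, 3] gives b = [1, 1]; then c[k] = T[0,0,k] / (a[0]·b[0]) = [3, -3] / 1 = [3, -3].
Expanding [1, 3] ⊗ [1, 1] ⊗ [3, -3] reproduces all 8 entries of T, so T = [1, 3] ⊗ [1, 1] ⊗ [3, -3] and rank(T) ≤ 1.
Equivalently every frontal slice T[:,:,k] is c[k] times the rank-1 matrix [1, 3] ⊗ [1, 1]. So T has rank 1 (it is nonzero).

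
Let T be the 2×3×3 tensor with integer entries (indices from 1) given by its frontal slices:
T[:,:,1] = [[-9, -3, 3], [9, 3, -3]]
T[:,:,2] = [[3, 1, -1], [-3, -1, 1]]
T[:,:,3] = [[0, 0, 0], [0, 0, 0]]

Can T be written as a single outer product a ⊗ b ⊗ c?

If T = a ⊗ b ⊗ c then every fibre of T is a multiple of the corresponding factor, so read the factors off the fibres through the nonzero entry T[1,1,1] = -9.
The mode-1 fibre T[:,1,1] = [-9, 9] gives a = [1, -1] (primitive direction); the mode-2 fibre T[1,:,1] = [-9, -3, 3] gives b = [3, 1, -1]; then c[k] = T[1,1,k] / (a[1]·b[1]) = [-9, 3, 0] / 3 = [-3, 1, 0].
Expanding [1, -1] ⊗ [3, 1, -1] ⊗ [-3, 1, 0] reproduces all 18 entries of T, so T = [1, -1] ⊗ [3, 1, -1] ⊗ [-3, 1, 0] and rank(T) ≤ 1.
Equivalently every frontal slice T[:,:,k] is c[k] times the rank-1 matrix [1, -1] ⊗ [3, 1, -1]. So T has rank 1 (it is nonzero).

Yes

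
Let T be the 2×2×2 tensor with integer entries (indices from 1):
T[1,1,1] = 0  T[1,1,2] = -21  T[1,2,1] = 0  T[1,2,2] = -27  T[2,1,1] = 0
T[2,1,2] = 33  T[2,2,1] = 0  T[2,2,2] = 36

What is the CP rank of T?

2

Lower bound: the mode-2 unfolding of T (rows indexed by j, columns by (i,k) = (1,1), (1,2), (2,1), (2,2)) is [[0, -21, 0, 33], [0, -27, 0, 36]].
There the 2×2 minor on rows j ∈ {1, 2}, columns (i,k) ∈ {(1,2), (2,2)} is det [[-21, 33], [-27, 36]] = 135 ≠ 0, so this unfolding has rank ≥ 2; CP rank is at least every unfolding rank, so rank(T) ≥ 2. (Unfolding ranks only ever bound the CP rank from below — rank(T) can be strictly larger than all of them — so the matching upper bound has to come from an explicit 2-term decomposition.)
Upper bound — finding two terms. Every mode-3 slice of T is a multiple of one matrix: T[:,:,k] = c[k]·M with c = [0, 1] and M = [[-21, -27], [33, 36]] (rows indexed by i, columns by j). So it suffices to write M as a sum of two rank-1 matrices.
Splitting M by its rows (i = 1, 2), M = [1, 0][-21, -27]ᵀ + [0, 1][33, 36]ᵀ.
Hence T = [1, 0] ⊗ [-21, -27] ⊗ [0, 1] + [0, 1] ⊗ [33, 36] ⊗ [0, 1], so rank(T) ≤ 2.
These bounds meet, so rank(T) = 2.
Check entry T[2,1,1] = 0: (0)·(-21)·(0) + (1)·(33)·(0) = 0.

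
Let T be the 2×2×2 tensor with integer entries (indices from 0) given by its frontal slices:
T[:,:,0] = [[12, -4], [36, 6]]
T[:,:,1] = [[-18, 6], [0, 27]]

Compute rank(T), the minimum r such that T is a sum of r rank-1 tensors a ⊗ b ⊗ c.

Lower bound: the mode-2 unfolding of T (rows indexed by j, columns by (i,k) = (0,0), (0,1), (1,0), (1,1)) is [[12, -18, 36, 0], [-4, 6, 6, 27]].
There the 2×2 minor on rows j ∈ {0, 1}, columns (i,k) ∈ {(0,0), (1,0)} is det [[12, 36], [-4, 6]] = 216 ≠ 0, so this unfolding has rank ≥ 2; CP rank is at least every unfolding rank, so rank(T) ≥ 2. (Unfolding ranks only ever bound the CP rank from below — rank(T) can be strictly larger than all of them — so the matching upper bound has to come from an explicit 2-term decomposition.)
Upper bound — finding two terms. Write S_k = T[:,:,k] for the frontal slices: S₀ = [[12, -4], [36, 6]], S₁ = [[-18, 6], [0, 27]].
If T = a₁ ⊗ b₁ ⊗ c₁ + a₂ ⊗ b₂ ⊗ c₂ then each S_k = c₁[k]·a₁b₁ᵀ + c₂[k]·a₂b₂ᵀ. S₀ and S₁ are linearly independent, so a₁b₁ᵀ and a₂b₂ᵀ must span the same plane of matrices: they are the rank-1 matrices of the form x·S₀ + y·S₁.
det(x·S₀ + y·S₁) is 216·x² − 486·y² = 54·(2·x − 3·y)(2·x + 3·y), vanishing at (x:y) = (3:2) and (3:-2).
M₁ = 3·S₀ + 2·S₁ = [[0, 0], [108, 72]] = 36·[0, 1][3, 2]ᵀ and M₂ = 3·S₀ − 2·S₁ = [[72, -24], [108, -36]] = 12·[2, 3][3, -1]ᵀ, so take a₁ = [0, 1], b₁ = [3, 2], a₂ = [2, 3], b₂ = [3, -1].
Each slice is an integer combination of E₁ = a₁b₁ᵀ and E₂ = a₂b₂ᵀ: S₀ = 6·E₁ + 2·E₂, S₁ = 9·E₁ − 3·E₂; reading off coefficients, c₁ = [6, 9] and c₂ = [2, -3].
Hence T = [0, 1] ⊗ [3, 2] ⊗ [6, 9] + [2, 3] ⊗ [3, -1] ⊗ [2, -3], so rank(T) ≤ 2.
These bounds meet, so rank(T) = 2.
Check entry T[1,1,1] = 27: (1)·(2)·(9) + (3)·(-1)·(-3) = 27.

2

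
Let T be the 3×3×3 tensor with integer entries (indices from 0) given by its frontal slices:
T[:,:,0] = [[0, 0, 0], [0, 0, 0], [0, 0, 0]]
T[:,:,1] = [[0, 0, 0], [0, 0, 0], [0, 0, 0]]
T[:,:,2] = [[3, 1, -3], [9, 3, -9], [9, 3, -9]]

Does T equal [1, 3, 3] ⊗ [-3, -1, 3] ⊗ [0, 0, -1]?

Reconstruct entrywise from the claimed factors. For example, T[0,2,0] = 0 and Σₗ aₗ[0]bₗ[2]cₗ[0] = (1)·(3)·(0) = 0; checking all 27 entries, every one matches. The claim holds.

Yes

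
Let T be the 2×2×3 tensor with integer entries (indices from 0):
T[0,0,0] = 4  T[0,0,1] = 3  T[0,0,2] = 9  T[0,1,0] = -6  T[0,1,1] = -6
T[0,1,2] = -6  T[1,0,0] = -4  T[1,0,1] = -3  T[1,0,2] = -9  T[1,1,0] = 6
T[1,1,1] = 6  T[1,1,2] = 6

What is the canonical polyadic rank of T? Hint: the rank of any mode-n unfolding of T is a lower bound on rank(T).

Lower bound: the mode-3 unfolding of T (rows indexed by k, columns by (i,j) = (0,0), (0,1), (1,0), (1,1)) is [[4, -6, -4, 6], [3, -6, -3, 6], [9, -6, -9, 6]].
There the 2×2 minor on rows k ∈ {0, 1}, columns (i,j) ∈ {(0,0), (0,1)} is det [[4, -6], [3, -6]] = -6 ≠ 0, so this unfolding has rank ≥ 2; CP rank is at least every unfolding rank, so rank(T) ≥ 2. (Flattening ranks never certify an upper bound on CP rank; for that we must actually write T with 2 rank-1 terms.)
Upper bound — finding two terms. Every mode-1 slice of T is a multiple of one matrix: T[i,:,:] = a[i]·M with a = [1, -1] and M = [[4, 3, 9], [-6, -6, -6]] (rows indexed by j, columns by k). So it suffices to write M as a sum of two rank-1 matrices.
Splitting M by its rows (j = 0, 1), M = [1, 0][4, 3, 9]ᵀ + [0, 1][-6, -6, -6]ᵀ.
Hence T = [1, -1] ∘ [1, 0] ∘ [4, 3, 9] + [1, -1] ∘ [0, 1] ∘ [-6, -6, -6], so rank(T) ≤ 2.
These bounds meet, so rank(T) = 2.

2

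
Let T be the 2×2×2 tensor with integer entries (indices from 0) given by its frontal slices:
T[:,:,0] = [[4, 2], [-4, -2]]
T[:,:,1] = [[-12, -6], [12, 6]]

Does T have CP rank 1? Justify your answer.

The mode-1 fibre T[:,0,0] = [4, -4] gives a = (1, -1) (primitive direction); the mode-2 fibre T[0,:,0] = [4, 2] gives b = (2, 1); then c[k] = T[0,0,k] / (a[0]·b[0]) = [4, -12] / 2 = (2, -6).
Expanding (1, -1) ⊗ (2, 1) ⊗ (2, -6) reproduces all 8 entries of T, so T = (1, -1) ⊗ (2, 1) ⊗ (2, -6) and rank(T) ≤ 1.
Equivalently every frontal slice T[:,:,k] is c[k] times the rank-1 matrix (1, -1) ⊗ (2, 1). So T has rank 1 (it is nonzero).

Yes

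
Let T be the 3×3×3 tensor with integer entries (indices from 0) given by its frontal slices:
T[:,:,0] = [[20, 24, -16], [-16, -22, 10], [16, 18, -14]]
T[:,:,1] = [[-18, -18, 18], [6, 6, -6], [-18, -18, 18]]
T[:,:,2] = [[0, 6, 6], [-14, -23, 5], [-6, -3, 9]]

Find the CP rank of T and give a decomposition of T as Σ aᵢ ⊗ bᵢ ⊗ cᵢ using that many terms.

rank(T) = 2

Lower bound: in the mode-2 unfolding of T (rows indexed by j, columns by (i,k)) the 2×2 minor on rows j ∈ {0, 1}, columns (i,k) ∈ {(0,0), (0,1)} is det [[20, -18], [24, -18]] = 72 ≠ 0, so that unfolding has rank ≥ 2 and hence rank(T) ≥ 2 (CP rank is at least every unfolding rank, though it can be larger).
Upper bound: with S_k = T[:,:,k], the two rank-1 terms a₁b₁ᵀ, a₂b₂ᵀ are the rank-1 members of the pencil x·S₀ + y·S₁.
The 2×2 minor of x·S₀ + y·S₁ on rows {0,1}, columns {0,1} is −56·x² + 84·xy = (-28)·(2·x − 3·y)(x), vanishing at (x:y) = (3:2) and (0:1).
M₁ = 3·S₀ + 2·S₁ = [[24, 36, -12], [-36, -54, 18], [12, 18, -6]] = 6·[2, -3, 1][2, 3, -1]ᵀ and M₂ = S₁ = [[-18, -18, 18], [6, 6, -6], [-18, -18, 18]] = (-6)·[3, -1, 3][1, 1, -1]ᵀ, so take a₁ = [2, -3, 1], b₁ = [2, 3, -1], a₂ = [3, -1, 3], b₂ = [1, 1, -1].
Each slice is an integer combination of E₁ = a₁b₁ᵀ and E₂ = a₂b₂ᵀ: S₀ = 2·E₁ + 4·E₂, S₁ = −6·E₂, S₂ = 3·E₁ − 4·E₂; reading off coefficients, c₁ = [2, 0, 3] and c₂ = [4, -6, -4].
Hence T = [2, -3, 1] ⊗ [2, 3, -1] ⊗ [2, 0, 3] + [3, -1, 3] ⊗ [1, 1, -1] ⊗ [4, -6, -4], so rank(T) ≤ 2.
These bounds meet, so rank(T) = 2.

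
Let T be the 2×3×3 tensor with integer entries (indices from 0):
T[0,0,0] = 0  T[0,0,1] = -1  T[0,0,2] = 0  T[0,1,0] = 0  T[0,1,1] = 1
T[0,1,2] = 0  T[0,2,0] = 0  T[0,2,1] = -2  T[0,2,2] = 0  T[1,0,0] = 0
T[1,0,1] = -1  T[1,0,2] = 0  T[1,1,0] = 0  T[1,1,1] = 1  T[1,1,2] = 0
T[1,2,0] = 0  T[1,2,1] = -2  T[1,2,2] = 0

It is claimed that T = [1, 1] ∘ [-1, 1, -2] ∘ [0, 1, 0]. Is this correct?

Yes

Reconstruct entrywise from the claimed factors. For example, T[0,0,2] = 0 and Σₗ aₗ[0]bₗ[0]cₗ[2] = (1)·(-1)·(0) = 0; checking all 18 entries, every one matches. The claim holds.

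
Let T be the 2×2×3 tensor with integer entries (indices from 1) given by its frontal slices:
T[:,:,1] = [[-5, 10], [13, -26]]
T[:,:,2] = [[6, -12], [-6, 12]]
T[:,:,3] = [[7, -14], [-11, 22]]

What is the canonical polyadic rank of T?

Lower bound: the mode-1 unfolding of T (rows indexed by i, columns by (j,k) = (1,1), (1,2), (1,3), (2,1), (2,2), (2,3)) is [[-5, 6, 7, 10, -12, -14], [13, -6, -11, -26, 12, 22]].
There the 2×2 minor on rows i ∈ {1, 2}, columns (j,k) ∈ {(1,1), (1,2)} is det [[-5, 6], [13, -6]] = -48 ≠ 0, so this unfolding has rank ≥ 2; CP rank is at least every unfolding rank, so rank(T) ≥ 2. (This is only a lower bound: in general the CP rank may exceed every unfolding rank, so we still need to exhibit 2 rank-1 terms summing to T.)
Upper bound — finding two terms. Every mode-2 slice of T is a multiple of one matrix: T[:,j,:] = b[j]·M with b = (1, -2) and M = [[-5, 6, 7], [13, -6, -11]] (rows indexed by i, columns by k). So it suffices to write M as a sum of two rank-1 matrices.
Splitting M by its rows (i = 1, 2), M = (1, 0)(-5, 6, 7)ᵀ + (0, 1)(13, -6, -11)ᵀ.
Hence T = (1, 0) ⊗ (1, -2) ⊗ (-5, 6, 7) + (0, 1) ⊗ (1, -2) ⊗ (13, -6, -11), so rank(T) ≤ 2.
These bounds meet, so rank(T) = 2.

2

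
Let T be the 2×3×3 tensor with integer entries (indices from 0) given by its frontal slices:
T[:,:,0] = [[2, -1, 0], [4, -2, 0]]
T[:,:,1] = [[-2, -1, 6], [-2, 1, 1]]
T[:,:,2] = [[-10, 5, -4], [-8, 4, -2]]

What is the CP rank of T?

3

Lower bound: the mode-3 unfolding of T (rows indexed by k, columns by (i,j) = (0,0), (0,1), (0,2), (1,0), (1,1), (1,2)) is [[2, -1, 0, 4, -2, 0], [-2, -1, 6, -2, 1, 1], [-10, 5, -4, -8, 4, -2]].
There the 3×3 minor on rows k ∈ {0, 1, 2}, columns (i,j) ∈ {(0,0), (0,1), (0,2)} is det [[2, -1, 0], [-2, -1, 6], [-10, 5, -4]] = 16 ≠ 0, so this unfolding has rank ≥ 3; CP rank is at least every unfolding rank, so rank(T) ≥ 3. (This is only a lower bound: in general the CP rank may exceed every unfolding rank, so we still need to exhibit 3 rank-1 terms summing to T.)
Upper bound: T is a sum of 3 rank-1 terms, T = [1, 0] ⊗ [1, 0, -1] ⊗ [0, -4, 0] + [1, 2] ⊗ [2, -1, 0] ⊗ [1, -1, -1] + [2, 1] ⊗ [2, -1, 1] ⊗ [0, 1, -2] (one valid choice — decompositions are not unique — normalised so each a, b is primitive with positive first nonzero entry; check it by expanding all entries), so rank(T) ≤ 3.
These bounds meet, so rank(T) = 3.
Check entry T[0,1,2] = 5: (1)·(0)·(0) + (1)·(-1)·(-1) + (2)·(-1)·(-2) = 5.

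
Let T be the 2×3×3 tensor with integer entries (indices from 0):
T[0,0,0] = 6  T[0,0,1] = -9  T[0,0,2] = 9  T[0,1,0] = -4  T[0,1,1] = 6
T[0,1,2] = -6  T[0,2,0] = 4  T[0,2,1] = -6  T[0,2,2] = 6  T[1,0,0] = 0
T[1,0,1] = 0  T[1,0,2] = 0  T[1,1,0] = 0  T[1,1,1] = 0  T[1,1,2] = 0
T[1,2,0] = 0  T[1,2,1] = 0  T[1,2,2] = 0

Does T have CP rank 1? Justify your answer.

Yes

If T = a ⊗ b ⊗ c then every fibre of T is a multiple of the corresponding factor, so read the factors off the fibres through the nonzero entry T[0,0,0] = 6.
The mode-1 fibre T[:,0,0] = [6, 0] gives a = [1, 0] (primitive direction); the mode-2 fibre T[0,:,0] = [6, -4, 4] gives b = [3, -2, 2]; then c[k] = T[0,0,k] / (a[0]·b[0]) = [6, -9, 9] / 3 = [2, -3, 3].
Expanding [1, 0] ⊗ [3, -2, 2] ⊗ [2, -3, 3] reproduces all 18 entries of T, so T = [1, 0] ⊗ [3, -2, 2] ⊗ [2, -3, 3] and rank(T) ≤ 1.
Equivalently every frontal slice T[:,:,k] is c[k] times the rank-1 matrix [1, 0] ⊗ [3, -2, 2]. So T has rank 1 (it is nonzero).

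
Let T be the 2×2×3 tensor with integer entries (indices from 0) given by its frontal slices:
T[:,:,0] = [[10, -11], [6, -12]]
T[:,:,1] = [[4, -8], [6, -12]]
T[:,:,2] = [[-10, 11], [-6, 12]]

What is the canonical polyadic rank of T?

Lower bound: the mode-1 unfolding of T (rows indexed by i, columns by (j,k) = (0,0), (0,1), (0,2), (1,0), (1,1), (1,2)) is [[10, 4, -10, -11, -8, 11], [6, 6, -6, -12, -12, 12]].
There the 2×2 minor on rows i ∈ {0, 1}, columns (j,k) ∈ {(0,0), (0,1)} is det [[10, 4], [6, 6]] = 36 ≠ 0, so this unfolding has rank ≥ 2; CP rank is at least every unfolding rank, so rank(T) ≥ 2. (This is only a lower bound: in general the CP rank may exceed every unfolding rank, so we still need to exhibit 2 rank-1 terms summing to T.)
Upper bound — finding two terms. Write S_k = T[:,:,k] for the frontal slices: S₀ = [[10, -11], [6, -12]], S₁ = [[4, -8], [6, -12]], S₂ = [[-10, 11], [-6, 12]].
If T = a₁ (x) b₁ (x) c₁ + a₂ (x) b₂ (x) c₂ then each S_k = c₁[k]·a₁b₁ᵀ + c₂[k]·a₂b₂ᵀ. S₀ and S₁ are linearly independent, so a₁b₁ᵀ and a₂b₂ᵀ must span the same plane of matrices: they are the rank-1 matrices of the form x·S₀ + y·S₁.
det(x·S₀ + y·S₁) is −54·x² − 54·xy = (-54)·(x + y)(x), vanishing at (x:y) = (1:-1) and (0:1).
M₁ = S₀ − S₁ = [[6, -3], [0, 0]] = 3·[1, 0][2, -1]ᵀ and M₂ = S₁ = [[4, -8], [6, -12]] = 2·[2, 3][1, -2]ᵀ, so take a₁ = [1, 0], b₁ = [2, -1], a₂ = [2, 3], b₂ = [1, -2].
Each slice is an integer combination of E₁ = a₁b₁ᵀ and E₂ = a₂b₂ᵀ: S₀ = 3·E₁ + 2·E₂, S₁ = 2·E₂, S₂ = −3·E₁ − 2·E₂; reading off coefficients, c₁ = [3, 0, -3] and c₂ = [2, 2, -2].
Hence T = [1, 0] (x) [2, -1] (x) [3, 0, -3] + [2, 3] (x) [1, -2] (x) [2, 2, -2], so rank(T) ≤ 2.
These bounds meet, so rank(T) = 2.
Check entry T[1,1,0] = -12: (0)·(-1)·(3) + (3)·(-2)·(2) = -12.

2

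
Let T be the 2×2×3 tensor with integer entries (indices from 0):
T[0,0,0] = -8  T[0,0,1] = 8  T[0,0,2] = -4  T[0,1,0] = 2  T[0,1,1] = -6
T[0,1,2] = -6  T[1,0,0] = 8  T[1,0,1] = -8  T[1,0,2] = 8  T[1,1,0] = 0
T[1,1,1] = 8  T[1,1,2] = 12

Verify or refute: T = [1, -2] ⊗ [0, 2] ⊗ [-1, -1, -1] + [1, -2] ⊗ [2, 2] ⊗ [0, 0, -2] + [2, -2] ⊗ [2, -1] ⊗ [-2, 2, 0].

Reconstruct entrywise from the claimed factors. For example, T[0,1,1] = -6 and Σₗ aₗ[0]bₗ[1]cₗ[1] = (1)·(2)·(-1) + (1)·(2)·(0) + (2)·(-1)·(2) = -6; checking all 12 entries, every one matches. The claim holds.

Yes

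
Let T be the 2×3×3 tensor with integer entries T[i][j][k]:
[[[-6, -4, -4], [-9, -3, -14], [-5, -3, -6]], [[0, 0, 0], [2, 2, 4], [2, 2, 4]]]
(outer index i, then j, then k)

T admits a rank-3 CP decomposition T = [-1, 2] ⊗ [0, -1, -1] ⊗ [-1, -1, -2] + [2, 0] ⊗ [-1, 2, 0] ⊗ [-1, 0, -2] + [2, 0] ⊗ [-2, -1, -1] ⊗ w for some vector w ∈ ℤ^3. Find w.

Subtract the known terms from T to get the rank-1 residual R = [2, 0] ⊗ [-2, -1, -1] ⊗ w, so R[i,j,k] = a[i]·b[j]·w[k]. Pick indices with nonzero a[0]·b[0] = (2)·(-2) = -4. Only the fibre through (0,0,·) is needed: R[0,0,:] = T[0,0,:] − Σₗ aₗ[0]bₗ[0]cₗ = [-6, -4, -4] − (-1)·(0)·[-1, -1, -2] − (2)·(-1)·[-1, 0, -2] = [-8, -4, -8]. Then w[k] = R[0,0,k] / -4 for each k, giving w = [-8, -4, -8] / -4 = [2, 1, 2].

w = [2, 1, 2]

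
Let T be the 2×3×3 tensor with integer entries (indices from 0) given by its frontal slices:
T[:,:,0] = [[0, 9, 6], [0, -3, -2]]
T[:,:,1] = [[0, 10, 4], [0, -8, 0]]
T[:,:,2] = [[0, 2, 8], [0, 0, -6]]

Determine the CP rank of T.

3

Lower bound: the mode-3 unfolding of T (rows indexed by k, columns by (i,j) = (0,0), (0,1), (0,2), (1,0), (1,1), (1,2)) is [[0, 9, 6, 0, -3, -2], [0, 10, 4, 0, -8, 0], [0, 2, 8, 0, 0, -6]].
There the 3×3 minor on rows k ∈ {0, 1, 2}, columns (i,j) ∈ {(0,1), (0,2), (1,1)} is det [[9, 6, -3], [10, 4, -8], [2, 8, 0]] = 264 ≠ 0, so this unfolding has rank ≥ 3; CP rank is at least every unfolding rank, so rank(T) ≥ 3. (This is only a lower bound: in general the CP rank may exceed every unfolding rank, so we still need to exhibit 3 rank-1 terms summing to T.)
Upper bound: T is a sum of 3 rank-1 terms, T = [0, 1] ∘ [0, 1, 0] ∘ [2, -2, 0] + [1, -1] ∘ [0, 1, -2] ∘ [1, 2, -2] + [2, -1] ∘ [0, 1, 1] ∘ [4, 4, 2] (written with every a and b primitive with positive leading entry and the scale carried by c; CP decompositions are not unique, and this one is verified by expanding entrywise), so rank(T) ≤ 3.
These bounds meet, so rank(T) = 3.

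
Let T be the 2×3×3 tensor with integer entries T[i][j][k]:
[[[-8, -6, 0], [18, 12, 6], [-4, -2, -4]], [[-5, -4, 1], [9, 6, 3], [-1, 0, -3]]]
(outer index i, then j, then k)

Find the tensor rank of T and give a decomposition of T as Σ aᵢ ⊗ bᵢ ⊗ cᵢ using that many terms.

rank(T) = 2

Lower bound: the mode-2 unfolding of T (rows indexed by j, columns by (i,k) = (0,0), (0,1), (0,2), (1,0), (1,1), (1,2)) is [[-8, -6, 0, -5, -4, 1], [18, 12, 6, 9, 6, 3], [-4, -2, -4, -1, 0, -3]].
There the 2×2 minor on rows j ∈ {0, 1}, columns (i,k) ∈ {(0,0), (0,1)} is det [[-8, -6], [18, 12]] = 12 ≠ 0, so this unfolding has rank ≥ 2; CP rank is at least every unfolding rank, so rank(T) ≥ 2. (This is only a lower bound: in general the CP rank may exceed every unfolding rank, so we still need to exhibit 2 rank-1 terms summing to T.)
Upper bound — finding two terms. Write S_k = T[:,:,k] for the frontal slices: S₀ = [[-8, 18, -4], [-5, 9, -1]], S₁ = [[-6, 12, -2], [-4, 6, 0]], S₂ = [[0, 6, -4], [1, 3, -3]].
If T = a₁ ⊗ b₁ ⊗ c₁ + a₂ ⊗ b₂ ⊗ c₂ then each S_k = c₁[k]·a₁b₁ᵀ + c₂[k]·a₂b₂ᵀ. S₀ and S₁ are linearly independent, so a₁b₁ᵀ and a₂b₂ᵀ must span the same plane of matrices: they are the rank-1 matrices of the form x·S₀ + y·S₁.
The 2×2 minor of x·S₀ + y·S₁ on rows {0,1}, columns {0,1} is 18·x² + 30·xy + 12·y² = 6·(3·x + 2·y)(x + y), vanishing at (x:y) = (2:-3) and (1:-1).
M₁ = 2·S₀ − 3·S₁ = [[2, 0, -2], [2, 0, -2]] = 2·[1, 1][1, 0, -1]ᵀ and M₂ = S₀ − S₁ = [[-2, 6, -2], [-1, 3, -1]] = −[2, 1][1, -3, 1]ᵀ, so take a₁ = [1, 1], b₁ = [1, 0, -1], a₂ = [2, 1], b₂ = [1, -3, 1].
Each slice is an integer combination of E₁ = a₁b₁ᵀ and E₂ = a₂b₂ᵀ: S₀ = −2·E₁ − 3·E₂, S₁ = −2·E₁ − 2·E₂, S₂ = 2·E₁ − E₂; reading off coefficients, c₁ = [-2, -2, 2] and c₂ = [-3, -2, -1].
Hence T = [1, 1] ⊗ [1, 0, -1] ⊗ [-2, -2, 2] + [2, 1] ⊗ [1, -3, 1] ⊗ [-3, -2, -1], so rank(T) ≤ 2.
These bounds meet, so rank(T) = 2.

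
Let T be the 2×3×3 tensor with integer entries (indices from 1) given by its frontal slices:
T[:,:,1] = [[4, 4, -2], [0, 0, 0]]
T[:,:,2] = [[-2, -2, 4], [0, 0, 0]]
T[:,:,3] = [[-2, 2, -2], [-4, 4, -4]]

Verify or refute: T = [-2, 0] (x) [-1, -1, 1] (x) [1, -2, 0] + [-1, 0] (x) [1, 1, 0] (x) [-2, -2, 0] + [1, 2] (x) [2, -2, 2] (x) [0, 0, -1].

Reconstruct entrywise from the claimed factors. For example, T[1,1,3] = -2 and Σₗ aₗ[1]bₗ[1]cₗ[3] = (-2)·(-1)·(0) + (-1)·(1)·(0) + (1)·(2)·(-1) = -2; checking all 18 entries, every one matches. The claim holds.

Yes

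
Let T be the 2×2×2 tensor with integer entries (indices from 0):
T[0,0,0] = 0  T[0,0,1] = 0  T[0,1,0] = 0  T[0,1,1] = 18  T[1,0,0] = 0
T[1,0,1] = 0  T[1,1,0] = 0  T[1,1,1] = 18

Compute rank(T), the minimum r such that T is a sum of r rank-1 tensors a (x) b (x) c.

1

Lower bound: T ≠ 0 (e.g. T[0,1,1] = 18), so rank(T) ≥ 1.
Upper bound: the mode-1 fibre T[:,1,1] = [18, 18] gives a = [1, 1] (primitive direction); the mode-2 fibre T[0,:,1] = [0, 18] gives b = [0, 1]; then c[k] = T[0,1,k] / (a[0]·b[1]) = [0, 18] / 1 = [0, 18].
Expanding [1, 1] (x) [0, 1] (x) [0, 18] reproduces all 8 entries of T, so T = [1, 1] (x) [0, 1] (x) [0, 18] and rank(T) ≤ 1.
These bounds meet, so rank(T) = 1.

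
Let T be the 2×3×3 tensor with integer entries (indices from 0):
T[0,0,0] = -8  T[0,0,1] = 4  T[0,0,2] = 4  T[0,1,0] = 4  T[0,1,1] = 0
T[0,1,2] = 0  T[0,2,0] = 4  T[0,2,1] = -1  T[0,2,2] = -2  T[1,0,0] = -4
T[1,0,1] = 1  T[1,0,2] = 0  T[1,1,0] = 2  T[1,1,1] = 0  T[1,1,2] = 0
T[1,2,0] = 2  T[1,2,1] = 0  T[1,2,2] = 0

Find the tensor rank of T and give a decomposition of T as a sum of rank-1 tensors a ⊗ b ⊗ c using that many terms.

rank(T) = 3

Lower bound: in the mode-2 unfolding of T (rows indexed by j, columns by (i,k)) the 3×3 minor on rows j ∈ {0, 1, 2}, columns (i,k) ∈ {(0,0), (0,1), (0,2)} is det [[-8, 4, 4], [4, 0, 0], [4, -1, -2]] = 16 ≠ 0, so that unfolding has rank ≥ 3 and hence rank(T) ≥ 3 (CP rank is at least every unfolding rank, though it can be larger).
Upper bound: T is a sum of 3 rank-1 terms, T = [1, 0] ⊗ [2, 0, -1] ⊗ [0, 1, 2] + [2, 1] ⊗ [1, -1, -1] ⊗ [-2, 0, 0] + [2, 1] ⊗ [1, 0, 0] ⊗ [-2, 1, 0] (one valid choice — decompositions are not unique — normalised so each a, b is primitive with positive first nonzero entry; check it by expanding all entries), so rank(T) ≤ 3.
These bounds meet, so rank(T) = 3.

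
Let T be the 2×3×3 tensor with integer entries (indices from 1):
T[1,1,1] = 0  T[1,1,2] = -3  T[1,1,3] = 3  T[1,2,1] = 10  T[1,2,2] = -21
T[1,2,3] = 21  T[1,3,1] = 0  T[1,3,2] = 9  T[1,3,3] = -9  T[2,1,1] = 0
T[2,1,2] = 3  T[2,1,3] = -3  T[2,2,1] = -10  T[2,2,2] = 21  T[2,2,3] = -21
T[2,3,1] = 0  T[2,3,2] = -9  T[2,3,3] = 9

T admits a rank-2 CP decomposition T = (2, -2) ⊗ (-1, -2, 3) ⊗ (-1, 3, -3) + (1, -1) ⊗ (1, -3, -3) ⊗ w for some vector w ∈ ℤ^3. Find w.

w = (-2, 3, -3)

Subtract the known terms from T to get the rank-1 residual R = (1, -1) ⊗ (1, -3, -3) ⊗ w, so R[i,j,k] = a[i]·b[j]·w[k]. Pick indices with nonzero a[1]·b[1] = (1)·(1) = 1. Only the fibre through (1,1,·) is needed: R[1,1,:] = T[1,1,:] − Σₗ aₗ[1]bₗ[1]cₗ = [0, -3, 3] − (2)·(-1)·(-1, 3, -3) = [-2, 3, -3]. Then w[k] = R[1,1,k] / 1 for each k, giving w = [-2, 3, -3] / 1 = (-2, 3, -3).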